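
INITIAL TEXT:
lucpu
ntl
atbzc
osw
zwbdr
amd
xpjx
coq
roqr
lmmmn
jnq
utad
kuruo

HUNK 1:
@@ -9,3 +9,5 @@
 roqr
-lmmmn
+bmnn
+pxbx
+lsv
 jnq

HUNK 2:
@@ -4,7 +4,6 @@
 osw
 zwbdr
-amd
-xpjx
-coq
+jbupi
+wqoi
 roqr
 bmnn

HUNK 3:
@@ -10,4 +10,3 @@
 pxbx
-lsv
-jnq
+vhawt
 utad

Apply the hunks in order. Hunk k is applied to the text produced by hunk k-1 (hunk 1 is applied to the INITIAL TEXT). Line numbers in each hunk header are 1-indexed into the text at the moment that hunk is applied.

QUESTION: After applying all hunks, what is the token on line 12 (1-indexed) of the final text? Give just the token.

Hunk 1: at line 9 remove [lmmmn] add [bmnn,pxbx,lsv] -> 15 lines: lucpu ntl atbzc osw zwbdr amd xpjx coq roqr bmnn pxbx lsv jnq utad kuruo
Hunk 2: at line 4 remove [amd,xpjx,coq] add [jbupi,wqoi] -> 14 lines: lucpu ntl atbzc osw zwbdr jbupi wqoi roqr bmnn pxbx lsv jnq utad kuruo
Hunk 3: at line 10 remove [lsv,jnq] add [vhawt] -> 13 lines: lucpu ntl atbzc osw zwbdr jbupi wqoi roqr bmnn pxbx vhawt utad kuruo
Final line 12: utad

Answer: utad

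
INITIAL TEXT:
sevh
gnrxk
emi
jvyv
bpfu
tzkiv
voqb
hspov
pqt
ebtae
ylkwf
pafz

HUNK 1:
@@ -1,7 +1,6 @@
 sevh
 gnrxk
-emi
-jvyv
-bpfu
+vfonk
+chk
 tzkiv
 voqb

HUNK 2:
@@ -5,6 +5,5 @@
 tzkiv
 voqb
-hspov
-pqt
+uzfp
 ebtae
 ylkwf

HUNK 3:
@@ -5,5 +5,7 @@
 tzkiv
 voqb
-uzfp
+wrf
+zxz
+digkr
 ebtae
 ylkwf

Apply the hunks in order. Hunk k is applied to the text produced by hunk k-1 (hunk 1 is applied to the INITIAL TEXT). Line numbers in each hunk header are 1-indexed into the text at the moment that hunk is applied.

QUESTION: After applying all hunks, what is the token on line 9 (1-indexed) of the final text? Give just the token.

Hunk 1: at line 1 remove [emi,jvyv,bpfu] add [vfonk,chk] -> 11 lines: sevh gnrxk vfonk chk tzkiv voqb hspov pqt ebtae ylkwf pafz
Hunk 2: at line 5 remove [hspov,pqt] add [uzfp] -> 10 lines: sevh gnrxk vfonk chk tzkiv voqb uzfp ebtae ylkwf pafz
Hunk 3: at line 5 remove [uzfp] add [wrf,zxz,digkr] -> 12 lines: sevh gnrxk vfonk chk tzkiv voqb wrf zxz digkr ebtae ylkwf pafz
Final line 9: digkr

Answer: digkr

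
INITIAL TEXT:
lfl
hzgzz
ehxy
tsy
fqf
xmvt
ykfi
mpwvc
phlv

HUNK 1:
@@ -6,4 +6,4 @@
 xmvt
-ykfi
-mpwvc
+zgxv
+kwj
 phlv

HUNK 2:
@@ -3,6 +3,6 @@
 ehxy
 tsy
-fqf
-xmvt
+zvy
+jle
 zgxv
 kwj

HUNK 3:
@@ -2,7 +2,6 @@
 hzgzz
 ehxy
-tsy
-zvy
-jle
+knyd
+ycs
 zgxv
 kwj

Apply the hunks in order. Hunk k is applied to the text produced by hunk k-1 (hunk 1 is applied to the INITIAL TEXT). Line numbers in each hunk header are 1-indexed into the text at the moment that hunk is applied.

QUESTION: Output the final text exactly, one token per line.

Answer: lfl
hzgzz
ehxy
knyd
ycs
zgxv
kwj
phlv

Derivation:
Hunk 1: at line 6 remove [ykfi,mpwvc] add [zgxv,kwj] -> 9 lines: lfl hzgzz ehxy tsy fqf xmvt zgxv kwj phlv
Hunk 2: at line 3 remove [fqf,xmvt] add [zvy,jle] -> 9 lines: lfl hzgzz ehxy tsy zvy jle zgxv kwj phlv
Hunk 3: at line 2 remove [tsy,zvy,jle] add [knyd,ycs] -> 8 lines: lfl hzgzz ehxy knyd ycs zgxv kwj phlv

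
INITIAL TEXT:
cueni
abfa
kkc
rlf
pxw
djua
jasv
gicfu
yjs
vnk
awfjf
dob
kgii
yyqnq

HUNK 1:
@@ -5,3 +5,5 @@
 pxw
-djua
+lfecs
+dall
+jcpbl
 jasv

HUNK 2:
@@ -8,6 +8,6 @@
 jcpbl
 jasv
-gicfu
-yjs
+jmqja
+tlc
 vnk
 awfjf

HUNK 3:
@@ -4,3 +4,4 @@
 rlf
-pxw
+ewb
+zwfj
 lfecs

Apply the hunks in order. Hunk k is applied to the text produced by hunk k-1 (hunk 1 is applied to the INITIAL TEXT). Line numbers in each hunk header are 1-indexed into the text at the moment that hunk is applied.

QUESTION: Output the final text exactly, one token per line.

Hunk 1: at line 5 remove [djua] add [lfecs,dall,jcpbl] -> 16 lines: cueni abfa kkc rlf pxw lfecs dall jcpbl jasv gicfu yjs vnk awfjf dob kgii yyqnq
Hunk 2: at line 8 remove [gicfu,yjs] add [jmqja,tlc] -> 16 lines: cueni abfa kkc rlf pxw lfecs dall jcpbl jasv jmqja tlc vnk awfjf dob kgii yyqnq
Hunk 3: at line 4 remove [pxw] add [ewb,zwfj] -> 17 lines: cueni abfa kkc rlf ewb zwfj lfecs dall jcpbl jasv jmqja tlc vnk awfjf dob kgii yyqnq

Answer: cueni
abfa
kkc
rlf
ewb
zwfj
lfecs
dall
jcpbl
jasv
jmqja
tlc
vnk
awfjf
dob
kgii
yyqnq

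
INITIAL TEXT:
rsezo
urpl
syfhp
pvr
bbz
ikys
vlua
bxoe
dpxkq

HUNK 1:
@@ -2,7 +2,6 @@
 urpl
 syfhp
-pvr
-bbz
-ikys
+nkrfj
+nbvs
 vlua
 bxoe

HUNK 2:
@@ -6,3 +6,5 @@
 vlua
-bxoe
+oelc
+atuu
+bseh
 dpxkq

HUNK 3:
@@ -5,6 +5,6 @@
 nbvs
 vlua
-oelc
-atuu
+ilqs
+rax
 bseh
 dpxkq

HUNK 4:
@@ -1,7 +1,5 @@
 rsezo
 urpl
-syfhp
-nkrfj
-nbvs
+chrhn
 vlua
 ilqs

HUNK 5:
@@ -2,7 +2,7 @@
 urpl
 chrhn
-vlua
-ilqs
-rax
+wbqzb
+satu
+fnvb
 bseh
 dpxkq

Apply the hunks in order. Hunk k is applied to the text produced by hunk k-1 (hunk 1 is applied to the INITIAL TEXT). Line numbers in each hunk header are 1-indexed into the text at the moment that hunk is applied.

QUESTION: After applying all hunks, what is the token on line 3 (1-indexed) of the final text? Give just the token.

Answer: chrhn

Derivation:
Hunk 1: at line 2 remove [pvr,bbz,ikys] add [nkrfj,nbvs] -> 8 lines: rsezo urpl syfhp nkrfj nbvs vlua bxoe dpxkq
Hunk 2: at line 6 remove [bxoe] add [oelc,atuu,bseh] -> 10 lines: rsezo urpl syfhp nkrfj nbvs vlua oelc atuu bseh dpxkq
Hunk 3: at line 5 remove [oelc,atuu] add [ilqs,rax] -> 10 lines: rsezo urpl syfhp nkrfj nbvs vlua ilqs rax bseh dpxkq
Hunk 4: at line 1 remove [syfhp,nkrfj,nbvs] add [chrhn] -> 8 lines: rsezo urpl chrhn vlua ilqs rax bseh dpxkq
Hunk 5: at line 2 remove [vlua,ilqs,rax] add [wbqzb,satu,fnvb] -> 8 lines: rsezo urpl chrhn wbqzb satu fnvb bseh dpxkq
Final line 3: chrhn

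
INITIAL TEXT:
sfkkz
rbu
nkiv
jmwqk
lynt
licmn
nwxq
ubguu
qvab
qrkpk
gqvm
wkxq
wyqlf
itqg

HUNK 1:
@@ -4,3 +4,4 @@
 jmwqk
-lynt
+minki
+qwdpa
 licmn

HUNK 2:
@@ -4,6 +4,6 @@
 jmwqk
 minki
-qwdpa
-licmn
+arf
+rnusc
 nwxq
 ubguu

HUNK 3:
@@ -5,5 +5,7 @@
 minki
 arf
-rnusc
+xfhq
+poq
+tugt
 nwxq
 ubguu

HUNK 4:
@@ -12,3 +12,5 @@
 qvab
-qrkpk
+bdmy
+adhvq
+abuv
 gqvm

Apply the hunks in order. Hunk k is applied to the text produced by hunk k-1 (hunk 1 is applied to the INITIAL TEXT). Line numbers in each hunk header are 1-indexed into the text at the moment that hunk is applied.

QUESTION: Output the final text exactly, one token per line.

Hunk 1: at line 4 remove [lynt] add [minki,qwdpa] -> 15 lines: sfkkz rbu nkiv jmwqk minki qwdpa licmn nwxq ubguu qvab qrkpk gqvm wkxq wyqlf itqg
Hunk 2: at line 4 remove [qwdpa,licmn] add [arf,rnusc] -> 15 lines: sfkkz rbu nkiv jmwqk minki arf rnusc nwxq ubguu qvab qrkpk gqvm wkxq wyqlf itqg
Hunk 3: at line 5 remove [rnusc] add [xfhq,poq,tugt] -> 17 lines: sfkkz rbu nkiv jmwqk minki arf xfhq poq tugt nwxq ubguu qvab qrkpk gqvm wkxq wyqlf itqg
Hunk 4: at line 12 remove [qrkpk] add [bdmy,adhvq,abuv] -> 19 lines: sfkkz rbu nkiv jmwqk minki arf xfhq poq tugt nwxq ubguu qvab bdmy adhvq abuv gqvm wkxq wyqlf itqg

Answer: sfkkz
rbu
nkiv
jmwqk
minki
arf
xfhq
poq
tugt
nwxq
ubguu
qvab
bdmy
adhvq
abuv
gqvm
wkxq
wyqlf
itqg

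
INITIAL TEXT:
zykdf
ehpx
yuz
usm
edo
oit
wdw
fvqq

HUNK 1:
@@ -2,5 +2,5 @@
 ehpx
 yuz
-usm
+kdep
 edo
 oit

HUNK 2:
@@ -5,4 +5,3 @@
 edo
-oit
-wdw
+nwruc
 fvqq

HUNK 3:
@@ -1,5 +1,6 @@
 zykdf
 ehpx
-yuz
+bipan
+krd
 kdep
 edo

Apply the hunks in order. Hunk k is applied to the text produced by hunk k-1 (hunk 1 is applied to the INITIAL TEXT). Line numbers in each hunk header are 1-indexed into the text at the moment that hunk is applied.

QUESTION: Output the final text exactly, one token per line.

Answer: zykdf
ehpx
bipan
krd
kdep
edo
nwruc
fvqq

Derivation:
Hunk 1: at line 2 remove [usm] add [kdep] -> 8 lines: zykdf ehpx yuz kdep edo oit wdw fvqq
Hunk 2: at line 5 remove [oit,wdw] add [nwruc] -> 7 lines: zykdf ehpx yuz kdep edo nwruc fvqq
Hunk 3: at line 1 remove [yuz] add [bipan,krd] -> 8 lines: zykdf ehpx bipan krd kdep edo nwruc fvqq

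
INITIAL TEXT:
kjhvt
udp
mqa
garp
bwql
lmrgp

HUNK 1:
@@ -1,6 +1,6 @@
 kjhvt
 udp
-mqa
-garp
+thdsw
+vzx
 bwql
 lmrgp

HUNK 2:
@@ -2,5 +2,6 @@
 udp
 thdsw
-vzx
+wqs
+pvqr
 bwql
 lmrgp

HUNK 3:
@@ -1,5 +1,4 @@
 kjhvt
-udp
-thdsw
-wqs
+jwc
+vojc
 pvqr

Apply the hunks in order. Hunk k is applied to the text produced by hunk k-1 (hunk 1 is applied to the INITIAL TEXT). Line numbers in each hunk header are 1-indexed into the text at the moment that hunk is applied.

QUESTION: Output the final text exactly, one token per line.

Answer: kjhvt
jwc
vojc
pvqr
bwql
lmrgp

Derivation:
Hunk 1: at line 1 remove [mqa,garp] add [thdsw,vzx] -> 6 lines: kjhvt udp thdsw vzx bwql lmrgp
Hunk 2: at line 2 remove [vzx] add [wqs,pvqr] -> 7 lines: kjhvt udp thdsw wqs pvqr bwql lmrgp
Hunk 3: at line 1 remove [udp,thdsw,wqs] add [jwc,vojc] -> 6 lines: kjhvt jwc vojc pvqr bwql lmrgp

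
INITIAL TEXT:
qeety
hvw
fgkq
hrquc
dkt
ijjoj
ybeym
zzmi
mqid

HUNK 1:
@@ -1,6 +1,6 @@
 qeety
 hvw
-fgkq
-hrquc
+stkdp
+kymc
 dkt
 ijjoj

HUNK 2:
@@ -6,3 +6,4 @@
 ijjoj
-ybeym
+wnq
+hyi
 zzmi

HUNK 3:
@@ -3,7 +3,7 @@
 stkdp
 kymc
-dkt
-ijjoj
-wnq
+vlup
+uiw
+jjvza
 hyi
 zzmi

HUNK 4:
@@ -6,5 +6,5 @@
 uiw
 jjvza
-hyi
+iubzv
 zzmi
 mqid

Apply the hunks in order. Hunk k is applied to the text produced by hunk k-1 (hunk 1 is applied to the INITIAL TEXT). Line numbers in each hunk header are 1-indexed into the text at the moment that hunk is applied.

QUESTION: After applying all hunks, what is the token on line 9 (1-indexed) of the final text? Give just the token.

Answer: zzmi

Derivation:
Hunk 1: at line 1 remove [fgkq,hrquc] add [stkdp,kymc] -> 9 lines: qeety hvw stkdp kymc dkt ijjoj ybeym zzmi mqid
Hunk 2: at line 6 remove [ybeym] add [wnq,hyi] -> 10 lines: qeety hvw stkdp kymc dkt ijjoj wnq hyi zzmi mqid
Hunk 3: at line 3 remove [dkt,ijjoj,wnq] add [vlup,uiw,jjvza] -> 10 lines: qeety hvw stkdp kymc vlup uiw jjvza hyi zzmi mqid
Hunk 4: at line 6 remove [hyi] add [iubzv] -> 10 lines: qeety hvw stkdp kymc vlup uiw jjvza iubzv zzmi mqid
Final line 9: zzmi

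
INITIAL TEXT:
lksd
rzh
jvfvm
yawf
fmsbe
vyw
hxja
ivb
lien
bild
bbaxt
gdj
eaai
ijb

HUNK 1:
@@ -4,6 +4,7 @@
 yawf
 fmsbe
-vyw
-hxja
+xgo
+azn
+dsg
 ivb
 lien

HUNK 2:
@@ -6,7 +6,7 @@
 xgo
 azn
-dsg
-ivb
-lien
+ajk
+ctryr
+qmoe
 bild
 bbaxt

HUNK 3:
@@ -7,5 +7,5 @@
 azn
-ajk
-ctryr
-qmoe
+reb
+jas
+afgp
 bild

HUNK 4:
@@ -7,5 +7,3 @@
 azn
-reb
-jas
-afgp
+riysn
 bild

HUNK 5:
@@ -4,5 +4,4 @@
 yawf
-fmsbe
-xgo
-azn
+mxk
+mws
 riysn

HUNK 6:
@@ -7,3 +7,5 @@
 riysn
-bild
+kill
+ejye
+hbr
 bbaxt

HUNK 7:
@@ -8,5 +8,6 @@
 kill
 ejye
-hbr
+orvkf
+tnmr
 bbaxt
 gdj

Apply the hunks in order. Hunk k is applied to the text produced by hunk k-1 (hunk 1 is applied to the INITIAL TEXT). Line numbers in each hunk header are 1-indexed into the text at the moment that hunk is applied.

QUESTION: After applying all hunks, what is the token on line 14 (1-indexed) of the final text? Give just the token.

Hunk 1: at line 4 remove [vyw,hxja] add [xgo,azn,dsg] -> 15 lines: lksd rzh jvfvm yawf fmsbe xgo azn dsg ivb lien bild bbaxt gdj eaai ijb
Hunk 2: at line 6 remove [dsg,ivb,lien] add [ajk,ctryr,qmoe] -> 15 lines: lksd rzh jvfvm yawf fmsbe xgo azn ajk ctryr qmoe bild bbaxt gdj eaai ijb
Hunk 3: at line 7 remove [ajk,ctryr,qmoe] add [reb,jas,afgp] -> 15 lines: lksd rzh jvfvm yawf fmsbe xgo azn reb jas afgp bild bbaxt gdj eaai ijb
Hunk 4: at line 7 remove [reb,jas,afgp] add [riysn] -> 13 lines: lksd rzh jvfvm yawf fmsbe xgo azn riysn bild bbaxt gdj eaai ijb
Hunk 5: at line 4 remove [fmsbe,xgo,azn] add [mxk,mws] -> 12 lines: lksd rzh jvfvm yawf mxk mws riysn bild bbaxt gdj eaai ijb
Hunk 6: at line 7 remove [bild] add [kill,ejye,hbr] -> 14 lines: lksd rzh jvfvm yawf mxk mws riysn kill ejye hbr bbaxt gdj eaai ijb
Hunk 7: at line 8 remove [hbr] add [orvkf,tnmr] -> 15 lines: lksd rzh jvfvm yawf mxk mws riysn kill ejye orvkf tnmr bbaxt gdj eaai ijb
Final line 14: eaai

Answer: eaai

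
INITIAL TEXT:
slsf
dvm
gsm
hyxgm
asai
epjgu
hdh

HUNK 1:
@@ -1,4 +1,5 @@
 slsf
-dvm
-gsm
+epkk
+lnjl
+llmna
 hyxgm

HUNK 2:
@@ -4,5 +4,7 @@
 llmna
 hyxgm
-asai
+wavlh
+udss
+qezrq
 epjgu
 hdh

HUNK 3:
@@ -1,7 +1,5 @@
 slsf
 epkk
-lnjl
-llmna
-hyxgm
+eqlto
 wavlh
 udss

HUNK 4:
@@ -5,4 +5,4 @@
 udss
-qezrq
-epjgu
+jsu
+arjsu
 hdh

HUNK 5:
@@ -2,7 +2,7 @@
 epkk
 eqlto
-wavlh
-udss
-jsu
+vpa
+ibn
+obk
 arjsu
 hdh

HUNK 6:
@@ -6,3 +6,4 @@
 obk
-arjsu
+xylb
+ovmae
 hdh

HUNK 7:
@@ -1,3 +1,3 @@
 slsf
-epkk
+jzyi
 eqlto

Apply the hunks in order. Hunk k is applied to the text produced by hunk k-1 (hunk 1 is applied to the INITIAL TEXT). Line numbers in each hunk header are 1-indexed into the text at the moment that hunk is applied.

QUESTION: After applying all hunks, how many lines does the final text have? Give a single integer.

Answer: 9

Derivation:
Hunk 1: at line 1 remove [dvm,gsm] add [epkk,lnjl,llmna] -> 8 lines: slsf epkk lnjl llmna hyxgm asai epjgu hdh
Hunk 2: at line 4 remove [asai] add [wavlh,udss,qezrq] -> 10 lines: slsf epkk lnjl llmna hyxgm wavlh udss qezrq epjgu hdh
Hunk 3: at line 1 remove [lnjl,llmna,hyxgm] add [eqlto] -> 8 lines: slsf epkk eqlto wavlh udss qezrq epjgu hdh
Hunk 4: at line 5 remove [qezrq,epjgu] add [jsu,arjsu] -> 8 lines: slsf epkk eqlto wavlh udss jsu arjsu hdh
Hunk 5: at line 2 remove [wavlh,udss,jsu] add [vpa,ibn,obk] -> 8 lines: slsf epkk eqlto vpa ibn obk arjsu hdh
Hunk 6: at line 6 remove [arjsu] add [xylb,ovmae] -> 9 lines: slsf epkk eqlto vpa ibn obk xylb ovmae hdh
Hunk 7: at line 1 remove [epkk] add [jzyi] -> 9 lines: slsf jzyi eqlto vpa ibn obk xylb ovmae hdh
Final line count: 9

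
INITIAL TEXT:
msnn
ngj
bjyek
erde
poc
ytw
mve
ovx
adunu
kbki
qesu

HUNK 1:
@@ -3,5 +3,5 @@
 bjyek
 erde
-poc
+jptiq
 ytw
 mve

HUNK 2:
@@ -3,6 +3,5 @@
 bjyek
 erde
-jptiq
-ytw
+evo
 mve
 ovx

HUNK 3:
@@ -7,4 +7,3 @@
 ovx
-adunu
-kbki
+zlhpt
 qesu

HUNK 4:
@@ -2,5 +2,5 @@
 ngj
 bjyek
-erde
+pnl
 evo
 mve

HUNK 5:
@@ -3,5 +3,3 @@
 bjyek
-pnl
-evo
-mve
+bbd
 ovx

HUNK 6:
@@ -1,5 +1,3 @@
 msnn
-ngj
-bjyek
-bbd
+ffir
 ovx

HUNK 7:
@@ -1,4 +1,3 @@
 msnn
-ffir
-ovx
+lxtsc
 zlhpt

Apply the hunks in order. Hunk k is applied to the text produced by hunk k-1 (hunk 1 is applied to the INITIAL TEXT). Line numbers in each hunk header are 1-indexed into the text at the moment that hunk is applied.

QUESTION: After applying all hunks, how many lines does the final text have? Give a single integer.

Hunk 1: at line 3 remove [poc] add [jptiq] -> 11 lines: msnn ngj bjyek erde jptiq ytw mve ovx adunu kbki qesu
Hunk 2: at line 3 remove [jptiq,ytw] add [evo] -> 10 lines: msnn ngj bjyek erde evo mve ovx adunu kbki qesu
Hunk 3: at line 7 remove [adunu,kbki] add [zlhpt] -> 9 lines: msnn ngj bjyek erde evo mve ovx zlhpt qesu
Hunk 4: at line 2 remove [erde] add [pnl] -> 9 lines: msnn ngj bjyek pnl evo mve ovx zlhpt qesu
Hunk 5: at line 3 remove [pnl,evo,mve] add [bbd] -> 7 lines: msnn ngj bjyek bbd ovx zlhpt qesu
Hunk 6: at line 1 remove [ngj,bjyek,bbd] add [ffir] -> 5 lines: msnn ffir ovx zlhpt qesu
Hunk 7: at line 1 remove [ffir,ovx] add [lxtsc] -> 4 lines: msnn lxtsc zlhpt qesu
Final line count: 4

Answer: 4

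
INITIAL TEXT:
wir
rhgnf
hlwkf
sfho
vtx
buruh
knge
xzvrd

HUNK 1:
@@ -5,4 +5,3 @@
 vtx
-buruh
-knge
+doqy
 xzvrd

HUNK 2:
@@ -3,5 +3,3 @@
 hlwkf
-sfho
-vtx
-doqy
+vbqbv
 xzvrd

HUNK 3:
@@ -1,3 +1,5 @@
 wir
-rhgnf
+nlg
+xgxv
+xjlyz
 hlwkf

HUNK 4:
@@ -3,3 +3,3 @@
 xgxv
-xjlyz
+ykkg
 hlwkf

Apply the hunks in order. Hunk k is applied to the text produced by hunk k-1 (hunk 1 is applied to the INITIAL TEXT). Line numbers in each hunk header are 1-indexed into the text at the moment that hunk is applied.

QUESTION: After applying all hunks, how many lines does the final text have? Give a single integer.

Answer: 7

Derivation:
Hunk 1: at line 5 remove [buruh,knge] add [doqy] -> 7 lines: wir rhgnf hlwkf sfho vtx doqy xzvrd
Hunk 2: at line 3 remove [sfho,vtx,doqy] add [vbqbv] -> 5 lines: wir rhgnf hlwkf vbqbv xzvrd
Hunk 3: at line 1 remove [rhgnf] add [nlg,xgxv,xjlyz] -> 7 lines: wir nlg xgxv xjlyz hlwkf vbqbv xzvrd
Hunk 4: at line 3 remove [xjlyz] add [ykkg] -> 7 lines: wir nlg xgxv ykkg hlwkf vbqbv xzvrd
Final line count: 7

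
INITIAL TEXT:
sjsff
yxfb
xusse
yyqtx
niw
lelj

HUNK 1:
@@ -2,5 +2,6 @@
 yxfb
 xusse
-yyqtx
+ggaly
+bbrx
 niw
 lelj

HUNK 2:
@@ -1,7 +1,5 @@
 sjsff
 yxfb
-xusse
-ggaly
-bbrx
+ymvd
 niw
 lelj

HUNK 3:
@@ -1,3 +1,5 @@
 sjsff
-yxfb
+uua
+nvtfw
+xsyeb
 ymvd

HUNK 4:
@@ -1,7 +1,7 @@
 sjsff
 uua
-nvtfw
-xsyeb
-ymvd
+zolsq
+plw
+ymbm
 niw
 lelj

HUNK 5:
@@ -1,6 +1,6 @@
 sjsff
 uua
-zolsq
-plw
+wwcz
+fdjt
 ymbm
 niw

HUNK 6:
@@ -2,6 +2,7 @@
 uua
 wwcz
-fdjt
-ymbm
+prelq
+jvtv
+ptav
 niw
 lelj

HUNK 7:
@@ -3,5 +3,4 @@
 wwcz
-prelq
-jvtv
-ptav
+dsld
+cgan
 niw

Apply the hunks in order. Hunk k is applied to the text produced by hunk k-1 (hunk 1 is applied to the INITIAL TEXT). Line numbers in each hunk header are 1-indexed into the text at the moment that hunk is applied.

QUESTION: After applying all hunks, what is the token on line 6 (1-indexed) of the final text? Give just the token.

Hunk 1: at line 2 remove [yyqtx] add [ggaly,bbrx] -> 7 lines: sjsff yxfb xusse ggaly bbrx niw lelj
Hunk 2: at line 1 remove [xusse,ggaly,bbrx] add [ymvd] -> 5 lines: sjsff yxfb ymvd niw lelj
Hunk 3: at line 1 remove [yxfb] add [uua,nvtfw,xsyeb] -> 7 lines: sjsff uua nvtfw xsyeb ymvd niw lelj
Hunk 4: at line 1 remove [nvtfw,xsyeb,ymvd] add [zolsq,plw,ymbm] -> 7 lines: sjsff uua zolsq plw ymbm niw lelj
Hunk 5: at line 1 remove [zolsq,plw] add [wwcz,fdjt] -> 7 lines: sjsff uua wwcz fdjt ymbm niw lelj
Hunk 6: at line 2 remove [fdjt,ymbm] add [prelq,jvtv,ptav] -> 8 lines: sjsff uua wwcz prelq jvtv ptav niw lelj
Hunk 7: at line 3 remove [prelq,jvtv,ptav] add [dsld,cgan] -> 7 lines: sjsff uua wwcz dsld cgan niw lelj
Final line 6: niw

Answer: niw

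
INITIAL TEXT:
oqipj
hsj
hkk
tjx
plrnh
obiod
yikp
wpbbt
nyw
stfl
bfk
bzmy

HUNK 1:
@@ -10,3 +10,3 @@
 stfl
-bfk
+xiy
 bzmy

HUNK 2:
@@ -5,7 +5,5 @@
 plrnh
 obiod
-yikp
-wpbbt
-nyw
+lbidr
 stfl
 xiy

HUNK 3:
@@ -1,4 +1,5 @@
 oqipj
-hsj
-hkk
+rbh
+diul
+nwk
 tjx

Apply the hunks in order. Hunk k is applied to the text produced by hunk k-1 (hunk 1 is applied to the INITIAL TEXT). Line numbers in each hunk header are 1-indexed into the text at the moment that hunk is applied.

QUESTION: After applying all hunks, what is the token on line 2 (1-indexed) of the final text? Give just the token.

Hunk 1: at line 10 remove [bfk] add [xiy] -> 12 lines: oqipj hsj hkk tjx plrnh obiod yikp wpbbt nyw stfl xiy bzmy
Hunk 2: at line 5 remove [yikp,wpbbt,nyw] add [lbidr] -> 10 lines: oqipj hsj hkk tjx plrnh obiod lbidr stfl xiy bzmy
Hunk 3: at line 1 remove [hsj,hkk] add [rbh,diul,nwk] -> 11 lines: oqipj rbh diul nwk tjx plrnh obiod lbidr stfl xiy bzmy
Final line 2: rbh

Answer: rbh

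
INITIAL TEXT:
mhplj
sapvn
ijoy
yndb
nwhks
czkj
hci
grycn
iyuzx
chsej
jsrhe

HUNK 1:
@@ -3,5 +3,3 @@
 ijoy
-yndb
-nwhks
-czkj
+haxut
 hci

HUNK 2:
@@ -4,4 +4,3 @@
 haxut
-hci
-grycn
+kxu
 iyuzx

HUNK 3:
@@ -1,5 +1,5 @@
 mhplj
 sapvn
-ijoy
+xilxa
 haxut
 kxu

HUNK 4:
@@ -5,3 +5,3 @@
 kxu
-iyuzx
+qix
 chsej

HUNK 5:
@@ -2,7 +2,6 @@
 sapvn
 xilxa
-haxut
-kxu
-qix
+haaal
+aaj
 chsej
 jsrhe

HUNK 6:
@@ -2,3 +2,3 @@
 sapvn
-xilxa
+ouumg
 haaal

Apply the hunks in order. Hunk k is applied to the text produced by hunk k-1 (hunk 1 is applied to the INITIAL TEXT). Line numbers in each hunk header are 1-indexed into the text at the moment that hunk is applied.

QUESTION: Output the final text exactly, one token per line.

Hunk 1: at line 3 remove [yndb,nwhks,czkj] add [haxut] -> 9 lines: mhplj sapvn ijoy haxut hci grycn iyuzx chsej jsrhe
Hunk 2: at line 4 remove [hci,grycn] add [kxu] -> 8 lines: mhplj sapvn ijoy haxut kxu iyuzx chsej jsrhe
Hunk 3: at line 1 remove [ijoy] add [xilxa] -> 8 lines: mhplj sapvn xilxa haxut kxu iyuzx chsej jsrhe
Hunk 4: at line 5 remove [iyuzx] add [qix] -> 8 lines: mhplj sapvn xilxa haxut kxu qix chsej jsrhe
Hunk 5: at line 2 remove [haxut,kxu,qix] add [haaal,aaj] -> 7 lines: mhplj sapvn xilxa haaal aaj chsej jsrhe
Hunk 6: at line 2 remove [xilxa] add [ouumg] -> 7 lines: mhplj sapvn ouumg haaal aaj chsej jsrhe

Answer: mhplj
sapvn
ouumg
haaal
aaj
chsej
jsrhe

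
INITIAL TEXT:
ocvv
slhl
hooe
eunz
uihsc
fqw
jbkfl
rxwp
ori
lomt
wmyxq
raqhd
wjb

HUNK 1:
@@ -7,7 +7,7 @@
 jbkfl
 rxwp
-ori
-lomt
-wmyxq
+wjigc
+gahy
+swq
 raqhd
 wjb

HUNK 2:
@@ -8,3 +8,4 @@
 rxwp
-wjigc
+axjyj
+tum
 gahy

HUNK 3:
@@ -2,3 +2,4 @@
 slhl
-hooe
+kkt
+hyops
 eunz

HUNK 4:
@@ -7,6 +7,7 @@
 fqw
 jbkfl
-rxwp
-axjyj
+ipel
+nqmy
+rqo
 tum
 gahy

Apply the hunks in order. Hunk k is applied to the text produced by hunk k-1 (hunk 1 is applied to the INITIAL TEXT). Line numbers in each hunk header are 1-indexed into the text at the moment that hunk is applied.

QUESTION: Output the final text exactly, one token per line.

Answer: ocvv
slhl
kkt
hyops
eunz
uihsc
fqw
jbkfl
ipel
nqmy
rqo
tum
gahy
swq
raqhd
wjb

Derivation:
Hunk 1: at line 7 remove [ori,lomt,wmyxq] add [wjigc,gahy,swq] -> 13 lines: ocvv slhl hooe eunz uihsc fqw jbkfl rxwp wjigc gahy swq raqhd wjb
Hunk 2: at line 8 remove [wjigc] add [axjyj,tum] -> 14 lines: ocvv slhl hooe eunz uihsc fqw jbkfl rxwp axjyj tum gahy swq raqhd wjb
Hunk 3: at line 2 remove [hooe] add [kkt,hyops] -> 15 lines: ocvv slhl kkt hyops eunz uihsc fqw jbkfl rxwp axjyj tum gahy swq raqhd wjb
Hunk 4: at line 7 remove [rxwp,axjyj] add [ipel,nqmy,rqo] -> 16 lines: ocvv slhl kkt hyops eunz uihsc fqw jbkfl ipel nqmy rqo tum gahy swq raqhd wjb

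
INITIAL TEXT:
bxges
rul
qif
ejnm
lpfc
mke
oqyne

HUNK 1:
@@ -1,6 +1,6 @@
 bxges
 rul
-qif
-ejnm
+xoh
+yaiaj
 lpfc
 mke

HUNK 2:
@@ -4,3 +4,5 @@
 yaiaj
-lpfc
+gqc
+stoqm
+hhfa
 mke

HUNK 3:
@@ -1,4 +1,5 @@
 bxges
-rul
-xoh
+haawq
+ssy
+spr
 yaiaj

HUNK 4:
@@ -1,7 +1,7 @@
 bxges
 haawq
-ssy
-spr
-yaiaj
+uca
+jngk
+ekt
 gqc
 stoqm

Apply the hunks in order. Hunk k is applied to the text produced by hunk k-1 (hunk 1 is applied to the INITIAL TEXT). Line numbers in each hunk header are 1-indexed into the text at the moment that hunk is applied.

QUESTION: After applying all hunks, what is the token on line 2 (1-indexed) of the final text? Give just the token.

Answer: haawq

Derivation:
Hunk 1: at line 1 remove [qif,ejnm] add [xoh,yaiaj] -> 7 lines: bxges rul xoh yaiaj lpfc mke oqyne
Hunk 2: at line 4 remove [lpfc] add [gqc,stoqm,hhfa] -> 9 lines: bxges rul xoh yaiaj gqc stoqm hhfa mke oqyne
Hunk 3: at line 1 remove [rul,xoh] add [haawq,ssy,spr] -> 10 lines: bxges haawq ssy spr yaiaj gqc stoqm hhfa mke oqyne
Hunk 4: at line 1 remove [ssy,spr,yaiaj] add [uca,jngk,ekt] -> 10 lines: bxges haawq uca jngk ekt gqc stoqm hhfa mke oqyne
Final line 2: haawq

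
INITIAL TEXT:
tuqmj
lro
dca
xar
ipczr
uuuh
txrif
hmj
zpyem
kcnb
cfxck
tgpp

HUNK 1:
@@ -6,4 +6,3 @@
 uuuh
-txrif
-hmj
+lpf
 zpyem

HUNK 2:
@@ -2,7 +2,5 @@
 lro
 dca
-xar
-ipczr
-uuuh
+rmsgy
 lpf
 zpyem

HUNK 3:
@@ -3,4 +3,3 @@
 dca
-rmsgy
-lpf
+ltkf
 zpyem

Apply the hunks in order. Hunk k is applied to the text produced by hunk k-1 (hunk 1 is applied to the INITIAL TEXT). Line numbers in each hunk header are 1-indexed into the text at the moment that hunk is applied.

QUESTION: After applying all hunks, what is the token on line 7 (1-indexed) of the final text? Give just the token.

Hunk 1: at line 6 remove [txrif,hmj] add [lpf] -> 11 lines: tuqmj lro dca xar ipczr uuuh lpf zpyem kcnb cfxck tgpp
Hunk 2: at line 2 remove [xar,ipczr,uuuh] add [rmsgy] -> 9 lines: tuqmj lro dca rmsgy lpf zpyem kcnb cfxck tgpp
Hunk 3: at line 3 remove [rmsgy,lpf] add [ltkf] -> 8 lines: tuqmj lro dca ltkf zpyem kcnb cfxck tgpp
Final line 7: cfxck

Answer: cfxck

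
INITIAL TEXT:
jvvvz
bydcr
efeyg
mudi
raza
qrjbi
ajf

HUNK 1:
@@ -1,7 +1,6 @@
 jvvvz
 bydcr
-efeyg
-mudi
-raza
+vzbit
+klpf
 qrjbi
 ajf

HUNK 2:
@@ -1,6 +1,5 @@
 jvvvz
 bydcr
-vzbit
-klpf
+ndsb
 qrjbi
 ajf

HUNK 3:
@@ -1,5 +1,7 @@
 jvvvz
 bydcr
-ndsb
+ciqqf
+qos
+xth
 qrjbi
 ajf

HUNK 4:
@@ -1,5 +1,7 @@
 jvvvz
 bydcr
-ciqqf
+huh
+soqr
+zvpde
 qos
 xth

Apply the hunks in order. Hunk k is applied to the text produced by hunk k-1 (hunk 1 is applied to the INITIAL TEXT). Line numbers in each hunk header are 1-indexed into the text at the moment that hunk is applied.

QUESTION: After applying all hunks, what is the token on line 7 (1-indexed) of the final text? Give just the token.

Hunk 1: at line 1 remove [efeyg,mudi,raza] add [vzbit,klpf] -> 6 lines: jvvvz bydcr vzbit klpf qrjbi ajf
Hunk 2: at line 1 remove [vzbit,klpf] add [ndsb] -> 5 lines: jvvvz bydcr ndsb qrjbi ajf
Hunk 3: at line 1 remove [ndsb] add [ciqqf,qos,xth] -> 7 lines: jvvvz bydcr ciqqf qos xth qrjbi ajf
Hunk 4: at line 1 remove [ciqqf] add [huh,soqr,zvpde] -> 9 lines: jvvvz bydcr huh soqr zvpde qos xth qrjbi ajf
Final line 7: xth

Answer: xth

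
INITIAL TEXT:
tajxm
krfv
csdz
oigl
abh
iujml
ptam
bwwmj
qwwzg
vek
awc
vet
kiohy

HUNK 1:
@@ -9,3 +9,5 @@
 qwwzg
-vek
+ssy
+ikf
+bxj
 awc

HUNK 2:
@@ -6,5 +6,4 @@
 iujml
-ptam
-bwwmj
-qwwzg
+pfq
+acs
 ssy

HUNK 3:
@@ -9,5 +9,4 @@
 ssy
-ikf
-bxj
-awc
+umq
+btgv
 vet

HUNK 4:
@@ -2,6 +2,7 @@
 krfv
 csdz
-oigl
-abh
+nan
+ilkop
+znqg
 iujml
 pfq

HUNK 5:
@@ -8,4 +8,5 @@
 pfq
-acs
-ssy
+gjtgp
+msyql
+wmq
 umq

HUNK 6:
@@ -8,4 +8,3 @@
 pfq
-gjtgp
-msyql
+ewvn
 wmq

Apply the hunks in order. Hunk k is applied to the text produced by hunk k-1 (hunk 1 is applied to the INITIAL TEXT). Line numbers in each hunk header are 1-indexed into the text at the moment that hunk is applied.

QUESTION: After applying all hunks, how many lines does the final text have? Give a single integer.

Answer: 14

Derivation:
Hunk 1: at line 9 remove [vek] add [ssy,ikf,bxj] -> 15 lines: tajxm krfv csdz oigl abh iujml ptam bwwmj qwwzg ssy ikf bxj awc vet kiohy
Hunk 2: at line 6 remove [ptam,bwwmj,qwwzg] add [pfq,acs] -> 14 lines: tajxm krfv csdz oigl abh iujml pfq acs ssy ikf bxj awc vet kiohy
Hunk 3: at line 9 remove [ikf,bxj,awc] add [umq,btgv] -> 13 lines: tajxm krfv csdz oigl abh iujml pfq acs ssy umq btgv vet kiohy
Hunk 4: at line 2 remove [oigl,abh] add [nan,ilkop,znqg] -> 14 lines: tajxm krfv csdz nan ilkop znqg iujml pfq acs ssy umq btgv vet kiohy
Hunk 5: at line 8 remove [acs,ssy] add [gjtgp,msyql,wmq] -> 15 lines: tajxm krfv csdz nan ilkop znqg iujml pfq gjtgp msyql wmq umq btgv vet kiohy
Hunk 6: at line 8 remove [gjtgp,msyql] add [ewvn] -> 14 lines: tajxm krfv csdz nan ilkop znqg iujml pfq ewvn wmq umq btgv vet kiohy
Final line count: 14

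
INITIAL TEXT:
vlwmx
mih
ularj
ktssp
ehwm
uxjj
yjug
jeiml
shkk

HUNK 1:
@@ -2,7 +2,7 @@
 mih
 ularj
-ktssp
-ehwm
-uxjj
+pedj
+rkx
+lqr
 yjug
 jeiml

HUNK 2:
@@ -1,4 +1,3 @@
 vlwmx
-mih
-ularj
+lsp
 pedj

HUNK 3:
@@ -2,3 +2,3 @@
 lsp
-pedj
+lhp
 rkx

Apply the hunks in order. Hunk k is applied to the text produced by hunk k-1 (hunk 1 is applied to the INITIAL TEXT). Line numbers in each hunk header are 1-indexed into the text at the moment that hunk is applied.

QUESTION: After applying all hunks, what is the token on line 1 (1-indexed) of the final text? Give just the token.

Hunk 1: at line 2 remove [ktssp,ehwm,uxjj] add [pedj,rkx,lqr] -> 9 lines: vlwmx mih ularj pedj rkx lqr yjug jeiml shkk
Hunk 2: at line 1 remove [mih,ularj] add [lsp] -> 8 lines: vlwmx lsp pedj rkx lqr yjug jeiml shkk
Hunk 3: at line 2 remove [pedj] add [lhp] -> 8 lines: vlwmx lsp lhp rkx lqr yjug jeiml shkk
Final line 1: vlwmx

Answer: vlwmx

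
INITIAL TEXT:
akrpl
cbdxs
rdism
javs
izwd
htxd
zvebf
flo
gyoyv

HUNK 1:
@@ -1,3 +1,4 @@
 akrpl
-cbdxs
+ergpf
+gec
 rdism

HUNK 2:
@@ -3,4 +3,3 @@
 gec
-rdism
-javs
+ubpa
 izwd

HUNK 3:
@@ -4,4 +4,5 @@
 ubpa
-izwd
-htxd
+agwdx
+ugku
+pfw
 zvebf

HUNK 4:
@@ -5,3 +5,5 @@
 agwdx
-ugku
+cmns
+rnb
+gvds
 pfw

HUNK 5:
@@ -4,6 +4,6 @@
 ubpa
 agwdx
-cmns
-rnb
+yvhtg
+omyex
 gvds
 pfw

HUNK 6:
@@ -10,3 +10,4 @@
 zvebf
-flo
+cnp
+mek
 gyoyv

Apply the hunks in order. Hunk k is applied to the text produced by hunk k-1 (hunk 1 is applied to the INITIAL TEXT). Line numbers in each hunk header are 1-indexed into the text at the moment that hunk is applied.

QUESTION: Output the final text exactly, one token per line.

Hunk 1: at line 1 remove [cbdxs] add [ergpf,gec] -> 10 lines: akrpl ergpf gec rdism javs izwd htxd zvebf flo gyoyv
Hunk 2: at line 3 remove [rdism,javs] add [ubpa] -> 9 lines: akrpl ergpf gec ubpa izwd htxd zvebf flo gyoyv
Hunk 3: at line 4 remove [izwd,htxd] add [agwdx,ugku,pfw] -> 10 lines: akrpl ergpf gec ubpa agwdx ugku pfw zvebf flo gyoyv
Hunk 4: at line 5 remove [ugku] add [cmns,rnb,gvds] -> 12 lines: akrpl ergpf gec ubpa agwdx cmns rnb gvds pfw zvebf flo gyoyv
Hunk 5: at line 4 remove [cmns,rnb] add [yvhtg,omyex] -> 12 lines: akrpl ergpf gec ubpa agwdx yvhtg omyex gvds pfw zvebf flo gyoyv
Hunk 6: at line 10 remove [flo] add [cnp,mek] -> 13 lines: akrpl ergpf gec ubpa agwdx yvhtg omyex gvds pfw zvebf cnp mek gyoyv

Answer: akrpl
ergpf
gec
ubpa
agwdx
yvhtg
omyex
gvds
pfw
zvebf
cnp
mek
gyoyv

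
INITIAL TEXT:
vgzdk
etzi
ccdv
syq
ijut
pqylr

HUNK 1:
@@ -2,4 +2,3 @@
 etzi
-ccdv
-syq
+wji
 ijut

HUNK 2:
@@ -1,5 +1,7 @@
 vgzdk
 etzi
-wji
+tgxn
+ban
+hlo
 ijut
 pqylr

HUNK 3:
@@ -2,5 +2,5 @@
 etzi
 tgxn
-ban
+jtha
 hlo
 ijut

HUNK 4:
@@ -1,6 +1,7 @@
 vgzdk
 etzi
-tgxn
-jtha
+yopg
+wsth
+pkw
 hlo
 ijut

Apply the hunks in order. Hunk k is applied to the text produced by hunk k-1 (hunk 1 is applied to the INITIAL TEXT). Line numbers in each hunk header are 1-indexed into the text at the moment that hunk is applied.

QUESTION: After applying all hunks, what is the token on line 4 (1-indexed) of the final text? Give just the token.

Answer: wsth

Derivation:
Hunk 1: at line 2 remove [ccdv,syq] add [wji] -> 5 lines: vgzdk etzi wji ijut pqylr
Hunk 2: at line 1 remove [wji] add [tgxn,ban,hlo] -> 7 lines: vgzdk etzi tgxn ban hlo ijut pqylr
Hunk 3: at line 2 remove [ban] add [jtha] -> 7 lines: vgzdk etzi tgxn jtha hlo ijut pqylr
Hunk 4: at line 1 remove [tgxn,jtha] add [yopg,wsth,pkw] -> 8 lines: vgzdk etzi yopg wsth pkw hlo ijut pqylr
Final line 4: wsth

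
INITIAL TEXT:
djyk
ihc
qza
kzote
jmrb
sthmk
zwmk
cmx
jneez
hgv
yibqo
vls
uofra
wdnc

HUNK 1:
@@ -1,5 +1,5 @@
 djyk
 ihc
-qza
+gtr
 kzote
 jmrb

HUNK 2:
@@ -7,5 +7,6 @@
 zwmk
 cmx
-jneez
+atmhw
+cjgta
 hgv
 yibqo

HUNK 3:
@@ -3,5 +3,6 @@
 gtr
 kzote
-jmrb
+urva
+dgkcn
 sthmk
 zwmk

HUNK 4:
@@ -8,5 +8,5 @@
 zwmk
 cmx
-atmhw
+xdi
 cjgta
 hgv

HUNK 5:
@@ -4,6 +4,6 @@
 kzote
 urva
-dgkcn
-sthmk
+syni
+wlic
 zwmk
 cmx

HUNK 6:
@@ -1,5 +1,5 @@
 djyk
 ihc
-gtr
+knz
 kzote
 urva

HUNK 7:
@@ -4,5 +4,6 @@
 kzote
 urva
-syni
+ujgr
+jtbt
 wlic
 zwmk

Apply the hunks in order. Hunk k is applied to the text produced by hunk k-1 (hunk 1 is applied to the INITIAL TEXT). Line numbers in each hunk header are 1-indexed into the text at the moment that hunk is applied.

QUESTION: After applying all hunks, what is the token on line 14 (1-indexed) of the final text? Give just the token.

Hunk 1: at line 1 remove [qza] add [gtr] -> 14 lines: djyk ihc gtr kzote jmrb sthmk zwmk cmx jneez hgv yibqo vls uofra wdnc
Hunk 2: at line 7 remove [jneez] add [atmhw,cjgta] -> 15 lines: djyk ihc gtr kzote jmrb sthmk zwmk cmx atmhw cjgta hgv yibqo vls uofra wdnc
Hunk 3: at line 3 remove [jmrb] add [urva,dgkcn] -> 16 lines: djyk ihc gtr kzote urva dgkcn sthmk zwmk cmx atmhw cjgta hgv yibqo vls uofra wdnc
Hunk 4: at line 8 remove [atmhw] add [xdi] -> 16 lines: djyk ihc gtr kzote urva dgkcn sthmk zwmk cmx xdi cjgta hgv yibqo vls uofra wdnc
Hunk 5: at line 4 remove [dgkcn,sthmk] add [syni,wlic] -> 16 lines: djyk ihc gtr kzote urva syni wlic zwmk cmx xdi cjgta hgv yibqo vls uofra wdnc
Hunk 6: at line 1 remove [gtr] add [knz] -> 16 lines: djyk ihc knz kzote urva syni wlic zwmk cmx xdi cjgta hgv yibqo vls uofra wdnc
Hunk 7: at line 4 remove [syni] add [ujgr,jtbt] -> 17 lines: djyk ihc knz kzote urva ujgr jtbt wlic zwmk cmx xdi cjgta hgv yibqo vls uofra wdnc
Final line 14: yibqo

Answer: yibqo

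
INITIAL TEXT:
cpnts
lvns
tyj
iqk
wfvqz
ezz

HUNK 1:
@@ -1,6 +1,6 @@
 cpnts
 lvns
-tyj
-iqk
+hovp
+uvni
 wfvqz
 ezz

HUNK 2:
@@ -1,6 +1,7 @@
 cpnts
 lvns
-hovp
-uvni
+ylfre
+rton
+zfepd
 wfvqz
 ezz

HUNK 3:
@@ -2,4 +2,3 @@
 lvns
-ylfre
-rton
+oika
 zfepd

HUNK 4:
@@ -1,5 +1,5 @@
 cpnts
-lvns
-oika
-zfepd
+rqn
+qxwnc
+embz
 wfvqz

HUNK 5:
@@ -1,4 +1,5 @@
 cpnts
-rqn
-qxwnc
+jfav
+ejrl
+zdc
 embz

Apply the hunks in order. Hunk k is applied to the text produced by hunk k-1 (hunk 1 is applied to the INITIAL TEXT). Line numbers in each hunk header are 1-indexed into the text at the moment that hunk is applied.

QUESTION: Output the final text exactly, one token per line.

Answer: cpnts
jfav
ejrl
zdc
embz
wfvqz
ezz

Derivation:
Hunk 1: at line 1 remove [tyj,iqk] add [hovp,uvni] -> 6 lines: cpnts lvns hovp uvni wfvqz ezz
Hunk 2: at line 1 remove [hovp,uvni] add [ylfre,rton,zfepd] -> 7 lines: cpnts lvns ylfre rton zfepd wfvqz ezz
Hunk 3: at line 2 remove [ylfre,rton] add [oika] -> 6 lines: cpnts lvns oika zfepd wfvqz ezz
Hunk 4: at line 1 remove [lvns,oika,zfepd] add [rqn,qxwnc,embz] -> 6 lines: cpnts rqn qxwnc embz wfvqz ezz
Hunk 5: at line 1 remove [rqn,qxwnc] add [jfav,ejrl,zdc] -> 7 lines: cpnts jfav ejrl zdc embz wfvqz ezz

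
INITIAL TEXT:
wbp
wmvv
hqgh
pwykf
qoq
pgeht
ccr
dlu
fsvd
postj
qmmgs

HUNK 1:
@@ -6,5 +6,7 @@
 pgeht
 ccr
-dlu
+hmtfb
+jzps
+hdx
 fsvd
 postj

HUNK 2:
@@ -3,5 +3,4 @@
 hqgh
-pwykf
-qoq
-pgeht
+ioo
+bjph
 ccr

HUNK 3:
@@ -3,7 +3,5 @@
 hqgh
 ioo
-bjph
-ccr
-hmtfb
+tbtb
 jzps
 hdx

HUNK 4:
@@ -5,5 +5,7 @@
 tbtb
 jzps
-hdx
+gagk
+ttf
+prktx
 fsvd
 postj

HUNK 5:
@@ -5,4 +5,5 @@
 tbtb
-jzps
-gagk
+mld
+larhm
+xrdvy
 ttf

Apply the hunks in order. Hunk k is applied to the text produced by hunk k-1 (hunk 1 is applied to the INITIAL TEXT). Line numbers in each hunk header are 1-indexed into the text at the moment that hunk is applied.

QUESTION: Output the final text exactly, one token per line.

Answer: wbp
wmvv
hqgh
ioo
tbtb
mld
larhm
xrdvy
ttf
prktx
fsvd
postj
qmmgs

Derivation:
Hunk 1: at line 6 remove [dlu] add [hmtfb,jzps,hdx] -> 13 lines: wbp wmvv hqgh pwykf qoq pgeht ccr hmtfb jzps hdx fsvd postj qmmgs
Hunk 2: at line 3 remove [pwykf,qoq,pgeht] add [ioo,bjph] -> 12 lines: wbp wmvv hqgh ioo bjph ccr hmtfb jzps hdx fsvd postj qmmgs
Hunk 3: at line 3 remove [bjph,ccr,hmtfb] add [tbtb] -> 10 lines: wbp wmvv hqgh ioo tbtb jzps hdx fsvd postj qmmgs
Hunk 4: at line 5 remove [hdx] add [gagk,ttf,prktx] -> 12 lines: wbp wmvv hqgh ioo tbtb jzps gagk ttf prktx fsvd postj qmmgs
Hunk 5: at line 5 remove [jzps,gagk] add [mld,larhm,xrdvy] -> 13 lines: wbp wmvv hqgh ioo tbtb mld larhm xrdvy ttf prktx fsvd postj qmmgs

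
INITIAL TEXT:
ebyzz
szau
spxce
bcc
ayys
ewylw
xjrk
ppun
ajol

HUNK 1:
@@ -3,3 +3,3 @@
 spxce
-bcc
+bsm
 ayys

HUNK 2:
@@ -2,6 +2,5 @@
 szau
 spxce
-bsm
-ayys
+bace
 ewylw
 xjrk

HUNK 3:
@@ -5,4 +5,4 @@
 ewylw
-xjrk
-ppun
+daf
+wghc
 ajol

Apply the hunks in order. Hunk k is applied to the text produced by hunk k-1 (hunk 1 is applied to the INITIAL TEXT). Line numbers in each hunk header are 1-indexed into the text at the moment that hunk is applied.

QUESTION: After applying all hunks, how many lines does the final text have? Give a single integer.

Hunk 1: at line 3 remove [bcc] add [bsm] -> 9 lines: ebyzz szau spxce bsm ayys ewylw xjrk ppun ajol
Hunk 2: at line 2 remove [bsm,ayys] add [bace] -> 8 lines: ebyzz szau spxce bace ewylw xjrk ppun ajol
Hunk 3: at line 5 remove [xjrk,ppun] add [daf,wghc] -> 8 lines: ebyzz szau spxce bace ewylw daf wghc ajol
Final line count: 8

Answer: 8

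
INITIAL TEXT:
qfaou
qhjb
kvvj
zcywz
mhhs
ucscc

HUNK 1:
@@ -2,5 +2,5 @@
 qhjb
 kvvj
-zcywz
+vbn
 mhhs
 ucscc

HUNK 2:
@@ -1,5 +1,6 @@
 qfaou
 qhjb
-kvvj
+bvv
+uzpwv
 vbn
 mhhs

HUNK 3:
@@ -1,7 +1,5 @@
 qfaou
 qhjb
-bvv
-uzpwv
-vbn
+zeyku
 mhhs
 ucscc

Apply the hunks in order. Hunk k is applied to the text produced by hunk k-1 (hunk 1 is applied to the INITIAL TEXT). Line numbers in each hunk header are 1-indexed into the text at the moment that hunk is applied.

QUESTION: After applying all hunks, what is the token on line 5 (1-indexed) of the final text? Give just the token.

Hunk 1: at line 2 remove [zcywz] add [vbn] -> 6 lines: qfaou qhjb kvvj vbn mhhs ucscc
Hunk 2: at line 1 remove [kvvj] add [bvv,uzpwv] -> 7 lines: qfaou qhjb bvv uzpwv vbn mhhs ucscc
Hunk 3: at line 1 remove [bvv,uzpwv,vbn] add [zeyku] -> 5 lines: qfaou qhjb zeyku mhhs ucscc
Final line 5: ucscc

Answer: ucscc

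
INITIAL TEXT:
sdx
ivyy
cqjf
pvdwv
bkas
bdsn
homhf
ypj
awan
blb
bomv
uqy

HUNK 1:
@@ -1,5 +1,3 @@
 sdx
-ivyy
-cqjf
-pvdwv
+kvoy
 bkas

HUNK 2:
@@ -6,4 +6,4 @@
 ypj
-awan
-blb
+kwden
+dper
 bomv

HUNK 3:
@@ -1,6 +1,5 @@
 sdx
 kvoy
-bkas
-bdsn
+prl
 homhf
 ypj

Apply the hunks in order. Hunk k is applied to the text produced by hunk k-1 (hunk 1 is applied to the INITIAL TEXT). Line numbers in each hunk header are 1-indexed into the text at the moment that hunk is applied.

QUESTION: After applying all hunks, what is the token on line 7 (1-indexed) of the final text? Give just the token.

Answer: dper

Derivation:
Hunk 1: at line 1 remove [ivyy,cqjf,pvdwv] add [kvoy] -> 10 lines: sdx kvoy bkas bdsn homhf ypj awan blb bomv uqy
Hunk 2: at line 6 remove [awan,blb] add [kwden,dper] -> 10 lines: sdx kvoy bkas bdsn homhf ypj kwden dper bomv uqy
Hunk 3: at line 1 remove [bkas,bdsn] add [prl] -> 9 lines: sdx kvoy prl homhf ypj kwden dper bomv uqy
Final line 7: dper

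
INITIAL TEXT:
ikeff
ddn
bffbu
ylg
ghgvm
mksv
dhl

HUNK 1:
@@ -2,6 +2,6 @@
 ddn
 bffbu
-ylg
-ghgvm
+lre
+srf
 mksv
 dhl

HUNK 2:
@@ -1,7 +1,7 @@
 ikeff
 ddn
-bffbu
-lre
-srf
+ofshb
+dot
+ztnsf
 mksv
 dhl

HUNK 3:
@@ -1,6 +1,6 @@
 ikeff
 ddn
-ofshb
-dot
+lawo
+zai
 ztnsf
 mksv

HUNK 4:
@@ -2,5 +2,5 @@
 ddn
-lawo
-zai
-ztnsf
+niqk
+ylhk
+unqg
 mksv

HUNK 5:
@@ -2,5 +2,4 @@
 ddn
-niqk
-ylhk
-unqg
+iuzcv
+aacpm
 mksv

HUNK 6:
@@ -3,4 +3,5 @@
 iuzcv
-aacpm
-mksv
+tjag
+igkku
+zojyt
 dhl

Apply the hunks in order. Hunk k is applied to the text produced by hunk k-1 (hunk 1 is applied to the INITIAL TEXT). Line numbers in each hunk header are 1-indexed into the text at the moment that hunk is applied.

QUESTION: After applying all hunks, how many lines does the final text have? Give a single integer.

Hunk 1: at line 2 remove [ylg,ghgvm] add [lre,srf] -> 7 lines: ikeff ddn bffbu lre srf mksv dhl
Hunk 2: at line 1 remove [bffbu,lre,srf] add [ofshb,dot,ztnsf] -> 7 lines: ikeff ddn ofshb dot ztnsf mksv dhl
Hunk 3: at line 1 remove [ofshb,dot] add [lawo,zai] -> 7 lines: ikeff ddn lawo zai ztnsf mksv dhl
Hunk 4: at line 2 remove [lawo,zai,ztnsf] add [niqk,ylhk,unqg] -> 7 lines: ikeff ddn niqk ylhk unqg mksv dhl
Hunk 5: at line 2 remove [niqk,ylhk,unqg] add [iuzcv,aacpm] -> 6 lines: ikeff ddn iuzcv aacpm mksv dhl
Hunk 6: at line 3 remove [aacpm,mksv] add [tjag,igkku,zojyt] -> 7 lines: ikeff ddn iuzcv tjag igkku zojyt dhl
Final line count: 7

Answer: 7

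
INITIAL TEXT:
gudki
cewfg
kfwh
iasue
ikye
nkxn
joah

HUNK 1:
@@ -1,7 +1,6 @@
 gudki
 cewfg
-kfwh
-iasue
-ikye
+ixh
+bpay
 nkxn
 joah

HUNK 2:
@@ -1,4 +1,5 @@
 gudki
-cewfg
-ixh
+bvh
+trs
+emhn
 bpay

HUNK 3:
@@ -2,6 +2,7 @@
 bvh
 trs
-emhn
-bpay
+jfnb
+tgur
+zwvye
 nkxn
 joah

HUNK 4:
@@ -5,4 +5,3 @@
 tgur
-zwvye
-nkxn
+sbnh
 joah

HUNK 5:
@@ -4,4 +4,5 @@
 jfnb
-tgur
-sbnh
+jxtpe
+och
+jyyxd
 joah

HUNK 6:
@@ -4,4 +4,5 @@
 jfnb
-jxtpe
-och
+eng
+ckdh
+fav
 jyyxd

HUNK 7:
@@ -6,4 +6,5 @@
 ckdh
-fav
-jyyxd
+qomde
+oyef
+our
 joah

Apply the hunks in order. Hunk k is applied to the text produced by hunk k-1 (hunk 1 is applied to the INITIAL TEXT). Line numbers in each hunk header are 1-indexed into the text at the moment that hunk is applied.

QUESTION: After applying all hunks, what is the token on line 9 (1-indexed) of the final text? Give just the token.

Answer: our

Derivation:
Hunk 1: at line 1 remove [kfwh,iasue,ikye] add [ixh,bpay] -> 6 lines: gudki cewfg ixh bpay nkxn joah
Hunk 2: at line 1 remove [cewfg,ixh] add [bvh,trs,emhn] -> 7 lines: gudki bvh trs emhn bpay nkxn joah
Hunk 3: at line 2 remove [emhn,bpay] add [jfnb,tgur,zwvye] -> 8 lines: gudki bvh trs jfnb tgur zwvye nkxn joah
Hunk 4: at line 5 remove [zwvye,nkxn] add [sbnh] -> 7 lines: gudki bvh trs jfnb tgur sbnh joah
Hunk 5: at line 4 remove [tgur,sbnh] add [jxtpe,och,jyyxd] -> 8 lines: gudki bvh trs jfnb jxtpe och jyyxd joah
Hunk 6: at line 4 remove [jxtpe,och] add [eng,ckdh,fav] -> 9 lines: gudki bvh trs jfnb eng ckdh fav jyyxd joah
Hunk 7: at line 6 remove [fav,jyyxd] add [qomde,oyef,our] -> 10 lines: gudki bvh trs jfnb eng ckdh qomde oyef our joah
Final line 9: our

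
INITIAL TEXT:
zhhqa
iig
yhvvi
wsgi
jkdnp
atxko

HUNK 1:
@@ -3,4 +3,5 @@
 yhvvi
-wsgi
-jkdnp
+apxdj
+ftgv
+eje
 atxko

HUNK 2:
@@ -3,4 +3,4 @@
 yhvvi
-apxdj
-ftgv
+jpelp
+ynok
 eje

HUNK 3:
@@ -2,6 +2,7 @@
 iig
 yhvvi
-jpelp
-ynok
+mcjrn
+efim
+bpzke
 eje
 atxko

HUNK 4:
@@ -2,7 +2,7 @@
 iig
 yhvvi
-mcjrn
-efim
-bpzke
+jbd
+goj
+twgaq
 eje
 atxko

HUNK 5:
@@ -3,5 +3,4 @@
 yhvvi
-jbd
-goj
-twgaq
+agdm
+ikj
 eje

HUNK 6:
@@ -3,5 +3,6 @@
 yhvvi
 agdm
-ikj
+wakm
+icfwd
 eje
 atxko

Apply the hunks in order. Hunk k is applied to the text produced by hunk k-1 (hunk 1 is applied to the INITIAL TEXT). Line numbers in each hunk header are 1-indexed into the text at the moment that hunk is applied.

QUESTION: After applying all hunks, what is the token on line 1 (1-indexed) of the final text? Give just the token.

Answer: zhhqa

Derivation:
Hunk 1: at line 3 remove [wsgi,jkdnp] add [apxdj,ftgv,eje] -> 7 lines: zhhqa iig yhvvi apxdj ftgv eje atxko
Hunk 2: at line 3 remove [apxdj,ftgv] add [jpelp,ynok] -> 7 lines: zhhqa iig yhvvi jpelp ynok eje atxko
Hunk 3: at line 2 remove [jpelp,ynok] add [mcjrn,efim,bpzke] -> 8 lines: zhhqa iig yhvvi mcjrn efim bpzke eje atxko
Hunk 4: at line 2 remove [mcjrn,efim,bpzke] add [jbd,goj,twgaq] -> 8 lines: zhhqa iig yhvvi jbd goj twgaq eje atxko
Hunk 5: at line 3 remove [jbd,goj,twgaq] add [agdm,ikj] -> 7 lines: zhhqa iig yhvvi agdm ikj eje atxko
Hunk 6: at line 3 remove [ikj] add [wakm,icfwd] -> 8 lines: zhhqa iig yhvvi agdm wakm icfwd eje atxko
Final line 1: zhhqa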